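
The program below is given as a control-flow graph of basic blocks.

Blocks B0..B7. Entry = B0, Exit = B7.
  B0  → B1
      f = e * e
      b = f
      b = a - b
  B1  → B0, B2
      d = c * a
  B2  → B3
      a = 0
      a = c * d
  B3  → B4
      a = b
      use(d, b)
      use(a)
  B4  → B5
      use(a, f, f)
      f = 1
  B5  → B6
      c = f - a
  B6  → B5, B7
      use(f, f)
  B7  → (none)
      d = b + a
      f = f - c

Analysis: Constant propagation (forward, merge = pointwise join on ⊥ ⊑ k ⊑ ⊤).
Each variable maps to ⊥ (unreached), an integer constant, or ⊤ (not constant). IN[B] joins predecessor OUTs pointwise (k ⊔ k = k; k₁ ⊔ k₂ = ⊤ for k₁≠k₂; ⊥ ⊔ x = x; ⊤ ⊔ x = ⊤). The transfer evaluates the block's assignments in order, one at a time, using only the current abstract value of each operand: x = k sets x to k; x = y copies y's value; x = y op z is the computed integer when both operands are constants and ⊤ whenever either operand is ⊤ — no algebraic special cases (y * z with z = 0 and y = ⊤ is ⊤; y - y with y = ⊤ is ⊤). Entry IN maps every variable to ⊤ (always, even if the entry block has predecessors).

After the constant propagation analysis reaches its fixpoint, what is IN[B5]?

Answer: {a: ⊤, b: ⊤, c: ⊤, d: ⊤, e: ⊤, f: 1}

Trace:
Fixpoint table:
  B0:  IN=(all ⊤)  OUT=(all ⊤)
  B1:  IN=(all ⊤)  OUT=(all ⊤)
  B2:  IN=(all ⊤)  OUT=(all ⊤)
  B3:  IN=(all ⊤)  OUT=(all ⊤)
  B4:  IN=(all ⊤)  OUT={f:1; rest ⊤}
  B5:  IN={f:1; rest ⊤}  OUT={f:1; rest ⊤}
  B6:  IN={f:1; rest ⊤}  OUT={f:1; rest ⊤}
  B7:  IN={f:1; rest ⊤}  OUT=(all ⊤)

Merge at B5: IN[B5] = OUT[B4] ⊔ OUT[B6] = {a: ⊤, b: ⊤, c: ⊤, d: ⊤, e: ⊤, f: 1}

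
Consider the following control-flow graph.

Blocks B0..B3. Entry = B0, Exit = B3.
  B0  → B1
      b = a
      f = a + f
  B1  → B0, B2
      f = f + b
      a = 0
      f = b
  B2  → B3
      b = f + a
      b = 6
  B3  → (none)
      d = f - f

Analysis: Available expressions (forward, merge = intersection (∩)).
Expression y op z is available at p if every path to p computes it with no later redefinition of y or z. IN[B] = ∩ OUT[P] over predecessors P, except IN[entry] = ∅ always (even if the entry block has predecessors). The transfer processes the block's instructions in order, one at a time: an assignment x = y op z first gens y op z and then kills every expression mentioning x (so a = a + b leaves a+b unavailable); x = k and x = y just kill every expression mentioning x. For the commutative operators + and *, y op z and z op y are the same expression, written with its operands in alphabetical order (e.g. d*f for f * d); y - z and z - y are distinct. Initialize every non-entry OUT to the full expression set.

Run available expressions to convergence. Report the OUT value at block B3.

Fixpoint table:
  B0:  IN={}  OUT={}
  B1:  IN={}  OUT={}
  B2:  IN={}  OUT={a+f}
  B3:  IN={a+f}  OUT={a+f, f-f}

Merge at B3: IN[B3] = OUT[B2] = {a+f}
Applying B3's transfer function to that IN value gives OUT[B3] (row B3 above).

Answer: {a+f, f-f}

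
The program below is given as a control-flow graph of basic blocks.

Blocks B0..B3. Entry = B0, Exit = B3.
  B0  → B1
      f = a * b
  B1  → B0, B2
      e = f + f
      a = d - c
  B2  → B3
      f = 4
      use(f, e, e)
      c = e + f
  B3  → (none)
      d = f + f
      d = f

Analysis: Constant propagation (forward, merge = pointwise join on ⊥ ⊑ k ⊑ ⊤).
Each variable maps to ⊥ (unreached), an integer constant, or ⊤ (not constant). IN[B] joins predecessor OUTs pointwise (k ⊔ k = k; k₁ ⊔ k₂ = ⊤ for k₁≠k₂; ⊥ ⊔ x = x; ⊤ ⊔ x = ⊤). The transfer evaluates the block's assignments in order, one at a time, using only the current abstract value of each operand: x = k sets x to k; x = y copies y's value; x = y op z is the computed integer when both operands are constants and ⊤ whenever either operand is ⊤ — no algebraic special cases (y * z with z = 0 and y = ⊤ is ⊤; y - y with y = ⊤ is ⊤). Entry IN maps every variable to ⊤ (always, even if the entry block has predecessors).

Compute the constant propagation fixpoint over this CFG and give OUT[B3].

Converged values:
  B0:  IN=(all ⊤)  OUT=(all ⊤)
  B1:  IN=(all ⊤)  OUT=(all ⊤)
  B2:  IN=(all ⊤)  OUT={f:4; rest ⊤}
  B3:  IN={f:4; rest ⊤}  OUT={d:4, f:4; rest ⊤}

Merge at B3: IN[B3] = OUT[B2] = {a: ⊤, b: ⊤, c: ⊤, d: ⊤, e: ⊤, f: 4}
Applying B3's transfer function to that IN value gives OUT[B3] (row B3 above).

Answer: {a: ⊤, b: ⊤, c: ⊤, d: 4, e: ⊤, f: 4}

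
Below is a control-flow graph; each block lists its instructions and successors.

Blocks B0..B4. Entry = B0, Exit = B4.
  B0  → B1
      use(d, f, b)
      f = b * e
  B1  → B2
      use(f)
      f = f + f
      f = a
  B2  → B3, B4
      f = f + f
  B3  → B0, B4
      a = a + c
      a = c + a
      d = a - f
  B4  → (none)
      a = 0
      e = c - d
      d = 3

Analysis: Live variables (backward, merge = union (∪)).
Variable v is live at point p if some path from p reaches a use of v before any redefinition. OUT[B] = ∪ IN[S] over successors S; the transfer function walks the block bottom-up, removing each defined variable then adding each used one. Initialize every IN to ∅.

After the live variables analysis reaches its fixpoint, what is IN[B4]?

Converged values:
  B0:  IN={a, b, c, d, e, f}  OUT={a, b, c, d, e, f}
  B1:  IN={a, b, c, d, e, f}  OUT={a, b, c, d, e, f}
  B2:  IN={a, b, c, d, e, f}  OUT={a, b, c, d, e, f}
  B3:  IN={a, b, c, e, f}  OUT={a, b, c, d, e, f}
  B4:  IN={c, d}  OUT={}

B4 is the boundary node: OUT[B4] = {}
Applying B4's transfer function to that OUT value gives IN[B4] (row B4 above).

Answer: {c, d}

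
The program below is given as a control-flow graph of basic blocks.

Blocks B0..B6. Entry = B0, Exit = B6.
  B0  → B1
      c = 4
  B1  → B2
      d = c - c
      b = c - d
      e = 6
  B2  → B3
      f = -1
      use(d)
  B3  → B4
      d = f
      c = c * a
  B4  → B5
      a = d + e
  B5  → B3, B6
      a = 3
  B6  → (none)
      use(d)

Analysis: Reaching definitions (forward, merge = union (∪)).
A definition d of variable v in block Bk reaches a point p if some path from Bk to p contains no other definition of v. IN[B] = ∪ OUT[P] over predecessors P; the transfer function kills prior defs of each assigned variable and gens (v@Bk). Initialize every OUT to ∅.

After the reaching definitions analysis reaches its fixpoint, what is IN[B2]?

Per-block solution:
  B0:   IN={}   OUT={c@B0}
  B1:   IN={c@B0}   OUT={b@B1, c@B0, d@B1, e@B1}
  B2:   IN={b@B1, c@B0, d@B1, e@B1}   OUT={b@B1, c@B0, d@B1, e@B1, f@B2}
  B3:   IN={a@B5, b@B1, c@B0, c@B3, d@B1, d@B3, e@B1, f@B2}   OUT={a@B5, b@B1, c@B3, d@B3, e@B1, f@B2}
  B4:   IN={a@B5, b@B1, c@B3, d@B3, e@B1, f@B2}   OUT={a@B4, b@B1, c@B3, d@B3, e@B1, f@B2}
  B5:   IN={a@B4, b@B1, c@B3, d@B3, e@B1, f@B2}   OUT={a@B5, b@B1, c@B3, d@B3, e@B1, f@B2}
  B6:   IN={a@B5, b@B1, c@B3, d@B3, e@B1, f@B2}   OUT={a@B5, b@B1, c@B3, d@B3, e@B1, f@B2}

Merge at B2: IN[B2] = OUT[B1] = {b@B1, c@B0, d@B1, e@B1}

Answer: {b@B1, c@B0, d@B1, e@B1}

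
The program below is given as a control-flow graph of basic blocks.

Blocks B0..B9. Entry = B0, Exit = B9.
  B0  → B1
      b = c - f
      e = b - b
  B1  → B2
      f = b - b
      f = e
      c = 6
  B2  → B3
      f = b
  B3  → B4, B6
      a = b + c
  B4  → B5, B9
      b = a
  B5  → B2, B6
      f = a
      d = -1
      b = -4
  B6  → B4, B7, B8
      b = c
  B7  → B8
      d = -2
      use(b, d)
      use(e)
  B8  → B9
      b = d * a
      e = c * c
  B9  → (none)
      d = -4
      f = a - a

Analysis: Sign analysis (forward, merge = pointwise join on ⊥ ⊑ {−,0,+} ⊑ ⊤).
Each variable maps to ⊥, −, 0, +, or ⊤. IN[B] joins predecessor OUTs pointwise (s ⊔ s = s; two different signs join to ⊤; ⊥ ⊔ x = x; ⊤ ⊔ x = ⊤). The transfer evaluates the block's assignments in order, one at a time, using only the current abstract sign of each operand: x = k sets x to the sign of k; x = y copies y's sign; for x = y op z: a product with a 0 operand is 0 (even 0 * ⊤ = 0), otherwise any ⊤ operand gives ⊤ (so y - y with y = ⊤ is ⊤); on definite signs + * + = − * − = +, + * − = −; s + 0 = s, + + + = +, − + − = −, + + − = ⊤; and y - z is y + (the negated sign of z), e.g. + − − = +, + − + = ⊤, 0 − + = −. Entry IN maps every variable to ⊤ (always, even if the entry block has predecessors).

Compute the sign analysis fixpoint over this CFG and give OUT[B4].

Answer: {a: ⊤, b: ⊤, c: +, d: ⊤, e: ⊤, f: ⊤}

Derivation:
Fixpoint table:
  B0: | IN=(all ⊤) | OUT=(all ⊤)
  B1: | IN=(all ⊤) | OUT={c:+; rest ⊤}
  B2: | IN={c:+; rest ⊤} | OUT={c:+; rest ⊤}
  B3: | IN={c:+; rest ⊤} | OUT={c:+; rest ⊤}
  B4: | IN={c:+; rest ⊤} | OUT={c:+; rest ⊤}
  B5: | IN={c:+; rest ⊤} | OUT={b:-, c:+, d:-; rest ⊤}
  B6: | IN={c:+; rest ⊤} | OUT={b:+, c:+; rest ⊤}
  B7: | IN={b:+, c:+; rest ⊤} | OUT={b:+, c:+, d:-; rest ⊤}
  B8: | IN={b:+, c:+; rest ⊤} | OUT={c:+, e:+; rest ⊤}
  B9: | IN={c:+; rest ⊤} | OUT={c:+, d:-; rest ⊤}

Merge at B4: IN[B4] = OUT[B3] ⊔ OUT[B6] = {a: ⊤, b: ⊤, c: +, d: ⊤, e: ⊤, f: ⊤}
Applying B4's transfer function to that IN value gives OUT[B4] (row B4 above).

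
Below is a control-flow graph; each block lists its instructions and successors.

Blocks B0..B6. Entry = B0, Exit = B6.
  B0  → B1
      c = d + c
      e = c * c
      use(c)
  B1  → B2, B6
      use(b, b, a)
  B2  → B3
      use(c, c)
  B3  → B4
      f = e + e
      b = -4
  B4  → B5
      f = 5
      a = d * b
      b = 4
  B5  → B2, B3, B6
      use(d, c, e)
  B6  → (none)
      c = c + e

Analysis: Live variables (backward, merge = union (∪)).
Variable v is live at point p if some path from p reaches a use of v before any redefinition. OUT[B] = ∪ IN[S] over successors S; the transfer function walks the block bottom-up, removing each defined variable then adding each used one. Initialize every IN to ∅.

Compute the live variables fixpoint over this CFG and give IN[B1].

Answer: {a, b, c, d, e}

Trace:
Per-block solution:
  B0: | IN={a, b, c, d} | OUT={a, b, c, d, e}
  B1: | IN={a, b, c, d, e} | OUT={c, d, e}
  B2: | IN={c, d, e} | OUT={c, d, e}
  B3: | IN={c, d, e} | OUT={b, c, d, e}
  B4: | IN={b, c, d, e} | OUT={c, d, e}
  B5: | IN={c, d, e} | OUT={c, d, e}
  B6: | IN={c, e} | OUT={}

Merge at B1: OUT[B1] = IN[B2] ⊔ IN[B6] = {c, d, e}
Applying B1's transfer function to that OUT value gives IN[B1] (row B1 above).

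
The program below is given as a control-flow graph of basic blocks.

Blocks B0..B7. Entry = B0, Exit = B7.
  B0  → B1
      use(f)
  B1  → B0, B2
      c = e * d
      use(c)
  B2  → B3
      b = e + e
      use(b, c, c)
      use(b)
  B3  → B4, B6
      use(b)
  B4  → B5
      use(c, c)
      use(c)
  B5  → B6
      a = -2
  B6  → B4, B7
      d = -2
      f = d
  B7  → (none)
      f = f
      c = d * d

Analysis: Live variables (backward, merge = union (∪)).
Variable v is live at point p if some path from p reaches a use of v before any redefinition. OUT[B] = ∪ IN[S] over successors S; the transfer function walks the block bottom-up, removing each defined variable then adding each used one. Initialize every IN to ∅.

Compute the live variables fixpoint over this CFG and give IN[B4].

Answer: {c}

Derivation:
Fixpoint table:
  B0:   IN={d, e, f}   OUT={d, e, f}
  B1:   IN={d, e, f}   OUT={c, d, e, f}
  B2:   IN={c, e}   OUT={b, c}
  B3:   IN={b, c}   OUT={c}
  B4:   IN={c}   OUT={c}
  B5:   IN={c}   OUT={c}
  B6:   IN={c}   OUT={c, d, f}
  B7:   IN={d, f}   OUT={}

Merge at B4: OUT[B4] = IN[B5] = {c}
Applying B4's transfer function to that OUT value gives IN[B4] (row B4 above).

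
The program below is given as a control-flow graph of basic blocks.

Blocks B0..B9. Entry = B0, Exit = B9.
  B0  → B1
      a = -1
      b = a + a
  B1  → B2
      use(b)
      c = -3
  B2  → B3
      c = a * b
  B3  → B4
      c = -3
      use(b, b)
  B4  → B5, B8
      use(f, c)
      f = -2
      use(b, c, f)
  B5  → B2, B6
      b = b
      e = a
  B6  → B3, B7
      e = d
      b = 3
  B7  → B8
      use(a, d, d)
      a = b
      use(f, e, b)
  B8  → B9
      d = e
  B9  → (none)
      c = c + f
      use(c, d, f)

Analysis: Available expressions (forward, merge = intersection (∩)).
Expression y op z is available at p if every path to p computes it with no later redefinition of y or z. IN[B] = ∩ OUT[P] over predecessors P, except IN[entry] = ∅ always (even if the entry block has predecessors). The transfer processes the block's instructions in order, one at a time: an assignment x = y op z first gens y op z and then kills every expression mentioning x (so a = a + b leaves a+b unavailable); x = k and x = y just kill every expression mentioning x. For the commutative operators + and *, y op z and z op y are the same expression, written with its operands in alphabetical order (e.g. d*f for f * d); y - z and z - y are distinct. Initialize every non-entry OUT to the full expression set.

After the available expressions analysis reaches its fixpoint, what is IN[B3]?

Per-block solution:
  B0:   IN={}   OUT={a+a}
  B1:   IN={a+a}   OUT={a+a}
  B2:   IN={a+a}   OUT={a*b, a+a}
  B3:   IN={a+a}   OUT={a+a}
  B4:   IN={a+a}   OUT={a+a}
  B5:   IN={a+a}   OUT={a+a}
  B6:   IN={a+a}   OUT={a+a}
  B7:   IN={a+a}   OUT={}
  B8:   IN={}   OUT={}
  B9:   IN={}   OUT={}

Merge at B3: IN[B3] = OUT[B2] ∩ OUT[B6] = {a+a}

Answer: {a+a}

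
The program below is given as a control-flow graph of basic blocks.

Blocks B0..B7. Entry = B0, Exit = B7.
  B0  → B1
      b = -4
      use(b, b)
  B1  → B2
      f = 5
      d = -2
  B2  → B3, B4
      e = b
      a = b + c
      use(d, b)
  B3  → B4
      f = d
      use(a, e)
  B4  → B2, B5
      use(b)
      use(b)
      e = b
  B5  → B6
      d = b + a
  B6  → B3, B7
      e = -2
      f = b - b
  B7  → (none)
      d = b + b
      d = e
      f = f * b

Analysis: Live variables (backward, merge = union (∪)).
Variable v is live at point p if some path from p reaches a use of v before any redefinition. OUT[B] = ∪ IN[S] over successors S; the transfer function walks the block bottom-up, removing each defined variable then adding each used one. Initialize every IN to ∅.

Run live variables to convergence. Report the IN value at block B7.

Fixpoint table:
  B0:  IN={c}  OUT={b, c}
  B1:  IN={b, c}  OUT={b, c, d}
  B2:  IN={b, c, d}  OUT={a, b, c, d, e}
  B3:  IN={a, b, c, d, e}  OUT={a, b, c, d}
  B4:  IN={a, b, c, d}  OUT={a, b, c, d}
  B5:  IN={a, b, c}  OUT={a, b, c, d}
  B6:  IN={a, b, c, d}  OUT={a, b, c, d, e, f}
  B7:  IN={b, e, f}  OUT={}

B7 is the boundary node: OUT[B7] = {}
Applying B7's transfer function to that OUT value gives IN[B7] (row B7 above).

Answer: {b, e, f}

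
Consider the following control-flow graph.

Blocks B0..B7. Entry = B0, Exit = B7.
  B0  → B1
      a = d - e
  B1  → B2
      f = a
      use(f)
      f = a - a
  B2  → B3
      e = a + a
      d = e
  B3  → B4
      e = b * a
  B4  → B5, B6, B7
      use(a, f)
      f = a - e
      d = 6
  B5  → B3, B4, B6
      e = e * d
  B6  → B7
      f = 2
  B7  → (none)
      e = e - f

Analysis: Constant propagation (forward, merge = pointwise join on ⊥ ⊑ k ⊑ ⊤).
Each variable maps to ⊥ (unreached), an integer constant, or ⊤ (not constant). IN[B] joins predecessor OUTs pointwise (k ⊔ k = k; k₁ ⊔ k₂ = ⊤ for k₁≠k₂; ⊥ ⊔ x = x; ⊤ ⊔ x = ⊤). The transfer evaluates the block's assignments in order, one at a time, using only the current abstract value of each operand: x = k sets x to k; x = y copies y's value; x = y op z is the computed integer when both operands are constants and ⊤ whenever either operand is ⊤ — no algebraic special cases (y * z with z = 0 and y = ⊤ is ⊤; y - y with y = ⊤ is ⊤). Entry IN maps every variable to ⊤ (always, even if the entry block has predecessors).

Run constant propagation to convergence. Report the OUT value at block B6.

Answer: {a: ⊤, b: ⊤, c: ⊤, d: 6, e: ⊤, f: 2}

Working:
Per-block solution:
  B0:   IN=(all ⊤)   OUT=(all ⊤)
  B1:   IN=(all ⊤)   OUT=(all ⊤)
  B2:   IN=(all ⊤)   OUT=(all ⊤)
  B3:   IN=(all ⊤)   OUT=(all ⊤)
  B4:   IN=(all ⊤)   OUT={d:6; rest ⊤}
  B5:   IN={d:6; rest ⊤}   OUT={d:6; rest ⊤}
  B6:   IN={d:6; rest ⊤}   OUT={d:6, f:2; rest ⊤}
  B7:   IN={d:6; rest ⊤}   OUT={d:6; rest ⊤}

Merge at B6: IN[B6] = OUT[B4] ⊔ OUT[B5] = {a: ⊤, b: ⊤, c: ⊤, d: 6, e: ⊤, f: ⊤}
Applying B6's transfer function to that IN value gives OUT[B6] (row B6 above).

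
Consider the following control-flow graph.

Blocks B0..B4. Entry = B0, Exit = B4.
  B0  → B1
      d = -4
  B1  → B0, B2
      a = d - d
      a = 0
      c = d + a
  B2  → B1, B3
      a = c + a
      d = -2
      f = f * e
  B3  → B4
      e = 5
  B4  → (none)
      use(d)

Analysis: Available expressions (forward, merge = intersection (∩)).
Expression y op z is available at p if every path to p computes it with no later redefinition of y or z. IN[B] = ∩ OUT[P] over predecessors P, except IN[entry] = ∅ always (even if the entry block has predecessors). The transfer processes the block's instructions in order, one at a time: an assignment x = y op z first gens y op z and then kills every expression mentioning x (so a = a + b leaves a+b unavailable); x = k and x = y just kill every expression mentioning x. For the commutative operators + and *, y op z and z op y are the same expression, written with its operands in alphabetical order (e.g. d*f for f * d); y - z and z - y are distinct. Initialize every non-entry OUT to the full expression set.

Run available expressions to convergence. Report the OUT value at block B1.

Per-block solution:
  B0:   IN={}   OUT={}
  B1:   IN={}   OUT={a+d, d-d}
  B2:   IN={a+d, d-d}   OUT={}
  B3:   IN={}   OUT={}
  B4:   IN={}   OUT={}

Merge at B1: IN[B1] = OUT[B0] ∩ OUT[B2] = {}
Applying B1's transfer function to that IN value gives OUT[B1] (row B1 above).

Answer: {a+d, d-d}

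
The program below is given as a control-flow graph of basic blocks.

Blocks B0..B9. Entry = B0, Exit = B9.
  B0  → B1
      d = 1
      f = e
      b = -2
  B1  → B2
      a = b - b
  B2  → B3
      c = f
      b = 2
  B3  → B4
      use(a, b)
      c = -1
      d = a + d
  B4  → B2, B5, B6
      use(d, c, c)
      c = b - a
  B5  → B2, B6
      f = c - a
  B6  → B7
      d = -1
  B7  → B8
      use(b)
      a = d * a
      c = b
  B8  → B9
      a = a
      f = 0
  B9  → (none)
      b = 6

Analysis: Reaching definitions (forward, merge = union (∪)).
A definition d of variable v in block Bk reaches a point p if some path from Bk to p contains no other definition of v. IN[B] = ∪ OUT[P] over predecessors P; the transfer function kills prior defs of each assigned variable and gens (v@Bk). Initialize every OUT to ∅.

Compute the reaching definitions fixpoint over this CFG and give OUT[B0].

Answer: {b@B0, d@B0, f@B0}

Working:
Per-block solution:
  B0: | IN={} | OUT={b@B0, d@B0, f@B0}
  B1: | IN={b@B0, d@B0, f@B0} | OUT={a@B1, b@B0, d@B0, f@B0}
  B2: | IN={a@B1, b@B0, b@B2, c@B4, d@B0, d@B3, f@B0, f@B5} | OUT={a@B1, b@B2, c@B2, d@B0, d@B3, f@B0, f@B5}
  B3: | IN={a@B1, b@B2, c@B2, d@B0, d@B3, f@B0, f@B5} | OUT={a@B1, b@B2, c@B3, d@B3, f@B0, f@B5}
  B4: | IN={a@B1, b@B2, c@B3, d@B3, f@B0, f@B5} | OUT={a@B1, b@B2, c@B4, d@B3, f@B0, f@B5}
  B5: | IN={a@B1, b@B2, c@B4, d@B3, f@B0, f@B5} | OUT={a@B1, b@B2, c@B4, d@B3, f@B5}
  B6: | IN={a@B1, b@B2, c@B4, d@B3, f@B0, f@B5} | OUT={a@B1, b@B2, c@B4, d@B6, f@B0, f@B5}
  B7: | IN={a@B1, b@B2, c@B4, d@B6, f@B0, f@B5} | OUT={a@B7, b@B2, c@B7, d@B6, f@B0, f@B5}
  B8: | IN={a@B7, b@B2, c@B7, d@B6, f@B0, f@B5} | OUT={a@B8, b@B2, c@B7, d@B6, f@B8}
  B9: | IN={a@B8, b@B2, c@B7, d@B6, f@B8} | OUT={a@B8, b@B9, c@B7, d@B6, f@B8}

B0 is the boundary node: IN[B0] = {}
Applying B0's transfer function to that IN value gives OUT[B0] (row B0 above).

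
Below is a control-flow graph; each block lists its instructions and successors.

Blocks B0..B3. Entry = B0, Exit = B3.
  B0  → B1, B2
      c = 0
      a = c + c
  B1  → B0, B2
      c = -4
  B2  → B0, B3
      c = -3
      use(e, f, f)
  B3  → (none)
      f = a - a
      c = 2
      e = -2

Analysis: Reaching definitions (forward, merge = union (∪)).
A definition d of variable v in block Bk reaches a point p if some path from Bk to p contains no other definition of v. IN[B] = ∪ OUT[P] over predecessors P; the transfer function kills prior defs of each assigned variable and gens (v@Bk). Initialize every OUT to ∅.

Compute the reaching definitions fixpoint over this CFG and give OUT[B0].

Answer: {a@B0, c@B0}

Working:
Fixpoint table:
  B0:   IN={a@B0, c@B1, c@B2}   OUT={a@B0, c@B0}
  B1:   IN={a@B0, c@B0}   OUT={a@B0, c@B1}
  B2:   IN={a@B0, c@B0, c@B1}   OUT={a@B0, c@B2}
  B3:   IN={a@B0, c@B2}   OUT={a@B0, c@B3, e@B3, f@B3}

Merge at B0 (entry node, so the boundary value {} is joined with the incoming edge(s)): IN[B0] = {} ⊔ OUT[B1] ⊔ OUT[B2] = {a@B0, c@B1, c@B2}
Applying B0's transfer function to that IN value gives OUT[B0] (row B0 above).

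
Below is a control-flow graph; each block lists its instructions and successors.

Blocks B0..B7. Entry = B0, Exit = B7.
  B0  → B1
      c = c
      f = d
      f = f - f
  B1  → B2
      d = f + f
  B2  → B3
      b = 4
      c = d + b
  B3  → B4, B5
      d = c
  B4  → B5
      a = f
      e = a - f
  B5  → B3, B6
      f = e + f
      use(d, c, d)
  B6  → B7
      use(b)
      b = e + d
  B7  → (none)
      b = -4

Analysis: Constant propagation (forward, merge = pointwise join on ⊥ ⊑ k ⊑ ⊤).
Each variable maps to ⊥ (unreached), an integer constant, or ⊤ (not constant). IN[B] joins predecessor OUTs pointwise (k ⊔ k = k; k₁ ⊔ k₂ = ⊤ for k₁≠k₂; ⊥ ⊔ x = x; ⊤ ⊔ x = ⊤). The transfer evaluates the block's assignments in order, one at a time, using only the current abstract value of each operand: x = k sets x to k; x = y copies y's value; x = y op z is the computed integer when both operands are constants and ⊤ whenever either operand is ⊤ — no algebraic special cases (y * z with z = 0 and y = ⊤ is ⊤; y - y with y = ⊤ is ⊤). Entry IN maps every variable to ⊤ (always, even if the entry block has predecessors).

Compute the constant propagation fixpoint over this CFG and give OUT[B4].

Answer: {a: ⊤, b: 4, c: ⊤, d: ⊤, e: ⊤, f: ⊤}

Derivation:
Per-block solution:
  B0:  IN=(all ⊤)  OUT=(all ⊤)
  B1:  IN=(all ⊤)  OUT=(all ⊤)
  B2:  IN=(all ⊤)  OUT={b:4; rest ⊤}
  B3:  IN={b:4; rest ⊤}  OUT={b:4; rest ⊤}
  B4:  IN={b:4; rest ⊤}  OUT={b:4; rest ⊤}
  B5:  IN={b:4; rest ⊤}  OUT={b:4; rest ⊤}
  B6:  IN={b:4; rest ⊤}  OUT=(all ⊤)
  B7:  IN=(all ⊤)  OUT={b:-4; rest ⊤}

Merge at B4: IN[B4] = OUT[B3] = {a: ⊤, b: 4, c: ⊤, d: ⊤, e: ⊤, f: ⊤}
Applying B4's transfer function to that IN value gives OUT[B4] (row B4 above).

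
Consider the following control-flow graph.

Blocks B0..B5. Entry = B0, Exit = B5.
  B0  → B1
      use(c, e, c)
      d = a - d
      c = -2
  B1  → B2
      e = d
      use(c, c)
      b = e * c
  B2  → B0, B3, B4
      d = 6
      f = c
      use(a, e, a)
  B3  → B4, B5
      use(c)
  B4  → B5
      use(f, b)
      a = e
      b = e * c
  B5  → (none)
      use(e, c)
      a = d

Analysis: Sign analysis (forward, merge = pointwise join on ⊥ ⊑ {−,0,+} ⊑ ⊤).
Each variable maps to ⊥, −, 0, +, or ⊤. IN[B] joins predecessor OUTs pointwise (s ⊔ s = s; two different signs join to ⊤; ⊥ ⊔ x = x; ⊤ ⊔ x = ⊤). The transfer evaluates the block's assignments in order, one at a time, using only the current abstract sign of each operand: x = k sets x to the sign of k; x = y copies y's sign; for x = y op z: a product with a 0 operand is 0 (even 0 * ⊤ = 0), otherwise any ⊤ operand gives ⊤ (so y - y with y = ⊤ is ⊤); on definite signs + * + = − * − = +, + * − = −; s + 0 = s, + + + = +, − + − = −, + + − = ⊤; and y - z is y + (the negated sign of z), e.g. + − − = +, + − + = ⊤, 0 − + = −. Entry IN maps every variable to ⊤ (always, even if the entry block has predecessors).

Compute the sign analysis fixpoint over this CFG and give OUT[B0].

Answer: {a: ⊤, b: ⊤, c: -, d: ⊤, e: ⊤, f: ⊤}

Working:
Per-block solution:
  B0:   IN=(all ⊤)   OUT={c:-; rest ⊤}
  B1:   IN={c:-; rest ⊤}   OUT={c:-; rest ⊤}
  B2:   IN={c:-; rest ⊤}   OUT={c:-, d:+, f:-; rest ⊤}
  B3:   IN={c:-, d:+, f:-; rest ⊤}   OUT={c:-, d:+, f:-; rest ⊤}
  B4:   IN={c:-, d:+, f:-; rest ⊤}   OUT={c:-, d:+, f:-; rest ⊤}
  B5:   IN={c:-, d:+, f:-; rest ⊤}   OUT={a:+, c:-, d:+, f:-; rest ⊤}

Merge at B0 (entry node, so the boundary value (all ⊤) is joined with the incoming edge(s)): IN[B0] = (all ⊤) ⊔ OUT[B2] = {a: ⊤, b: ⊤, c: ⊤, d: ⊤, e: ⊤, f: ⊤}
Applying B0's transfer function to that IN value gives OUT[B0] (row B0 above).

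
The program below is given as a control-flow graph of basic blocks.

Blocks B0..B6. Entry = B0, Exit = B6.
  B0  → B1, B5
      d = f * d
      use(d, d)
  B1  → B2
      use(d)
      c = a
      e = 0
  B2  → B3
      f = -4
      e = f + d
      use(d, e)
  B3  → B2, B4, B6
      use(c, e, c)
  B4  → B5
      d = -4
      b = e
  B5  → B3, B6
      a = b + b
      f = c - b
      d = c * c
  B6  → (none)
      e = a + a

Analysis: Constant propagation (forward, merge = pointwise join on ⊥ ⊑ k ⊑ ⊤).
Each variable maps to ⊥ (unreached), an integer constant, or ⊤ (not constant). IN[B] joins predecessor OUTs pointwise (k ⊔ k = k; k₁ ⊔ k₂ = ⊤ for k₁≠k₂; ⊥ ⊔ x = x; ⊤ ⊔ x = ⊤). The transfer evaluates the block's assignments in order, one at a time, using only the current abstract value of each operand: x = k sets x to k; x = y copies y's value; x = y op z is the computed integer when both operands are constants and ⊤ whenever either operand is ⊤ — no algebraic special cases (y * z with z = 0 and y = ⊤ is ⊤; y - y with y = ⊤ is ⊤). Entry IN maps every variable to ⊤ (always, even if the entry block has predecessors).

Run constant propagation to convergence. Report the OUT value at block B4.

Fixpoint table:
  B0:  IN=(all ⊤)  OUT=(all ⊤)
  B1:  IN=(all ⊤)  OUT={e:0; rest ⊤}
  B2:  IN=(all ⊤)  OUT={f:-4; rest ⊤}
  B3:  IN=(all ⊤)  OUT=(all ⊤)
  B4:  IN=(all ⊤)  OUT={d:-4; rest ⊤}
  B5:  IN=(all ⊤)  OUT=(all ⊤)
  B6:  IN=(all ⊤)  OUT=(all ⊤)

Merge at B4: IN[B4] = OUT[B3] = {a: ⊤, b: ⊤, c: ⊤, d: ⊤, e: ⊤, f: ⊤}
Applying B4's transfer function to that IN value gives OUT[B4] (row B4 above).

Answer: {a: ⊤, b: ⊤, c: ⊤, d: -4, e: ⊤, f: ⊤}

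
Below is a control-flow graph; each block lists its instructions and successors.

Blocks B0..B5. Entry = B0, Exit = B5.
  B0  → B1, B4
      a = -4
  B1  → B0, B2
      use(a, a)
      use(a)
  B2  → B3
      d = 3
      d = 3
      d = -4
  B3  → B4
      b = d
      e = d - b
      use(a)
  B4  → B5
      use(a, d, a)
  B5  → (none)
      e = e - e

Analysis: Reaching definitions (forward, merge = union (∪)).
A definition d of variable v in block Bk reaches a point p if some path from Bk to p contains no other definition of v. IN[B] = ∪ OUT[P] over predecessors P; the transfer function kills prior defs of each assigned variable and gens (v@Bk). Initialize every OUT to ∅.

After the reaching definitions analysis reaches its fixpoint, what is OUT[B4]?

Per-block solution:
  B0:  IN={a@B0}  OUT={a@B0}
  B1:  IN={a@B0}  OUT={a@B0}
  B2:  IN={a@B0}  OUT={a@B0, d@B2}
  B3:  IN={a@B0, d@B2}  OUT={a@B0, b@B3, d@B2, e@B3}
  B4:  IN={a@B0, b@B3, d@B2, e@B3}  OUT={a@B0, b@B3, d@B2, e@B3}
  B5:  IN={a@B0, b@B3, d@B2, e@B3}  OUT={a@B0, b@B3, d@B2, e@B5}

Merge at B4: IN[B4] = OUT[B0] ⊔ OUT[B3] = {a@B0, b@B3, d@B2, e@B3}
Applying B4's transfer function to that IN value gives OUT[B4] (row B4 above).

Answer: {a@B0, b@B3, d@B2, e@B3}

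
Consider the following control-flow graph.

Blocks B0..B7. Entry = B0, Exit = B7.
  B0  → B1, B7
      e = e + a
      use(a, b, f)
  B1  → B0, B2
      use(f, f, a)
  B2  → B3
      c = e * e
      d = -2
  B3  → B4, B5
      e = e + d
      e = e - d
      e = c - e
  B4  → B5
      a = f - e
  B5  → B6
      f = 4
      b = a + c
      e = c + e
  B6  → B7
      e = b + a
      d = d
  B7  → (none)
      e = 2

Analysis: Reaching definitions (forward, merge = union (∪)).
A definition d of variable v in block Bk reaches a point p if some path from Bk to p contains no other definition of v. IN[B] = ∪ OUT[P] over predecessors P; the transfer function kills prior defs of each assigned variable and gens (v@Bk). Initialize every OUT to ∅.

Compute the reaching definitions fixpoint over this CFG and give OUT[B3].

Fixpoint table:
  B0:   IN={e@B0}   OUT={e@B0}
  B1:   IN={e@B0}   OUT={e@B0}
  B2:   IN={e@B0}   OUT={c@B2, d@B2, e@B0}
  B3:   IN={c@B2, d@B2, e@B0}   OUT={c@B2, d@B2, e@B3}
  B4:   IN={c@B2, d@B2, e@B3}   OUT={a@B4, c@B2, d@B2, e@B3}
  B5:   IN={a@B4, c@B2, d@B2, e@B3}   OUT={a@B4, b@B5, c@B2, d@B2, e@B5, f@B5}
  B6:   IN={a@B4, b@B5, c@B2, d@B2, e@B5, f@B5}   OUT={a@B4, b@B5, c@B2, d@B6, e@B6, f@B5}
  B7:   IN={a@B4, b@B5, c@B2, d@B6, e@B0, e@B6, f@B5}   OUT={a@B4, b@B5, c@B2, d@B6, e@B7, f@B5}

Merge at B3: IN[B3] = OUT[B2] = {c@B2, d@B2, e@B0}
Applying B3's transfer function to that IN value gives OUT[B3] (row B3 above).

Answer: {c@B2, d@B2, e@B3}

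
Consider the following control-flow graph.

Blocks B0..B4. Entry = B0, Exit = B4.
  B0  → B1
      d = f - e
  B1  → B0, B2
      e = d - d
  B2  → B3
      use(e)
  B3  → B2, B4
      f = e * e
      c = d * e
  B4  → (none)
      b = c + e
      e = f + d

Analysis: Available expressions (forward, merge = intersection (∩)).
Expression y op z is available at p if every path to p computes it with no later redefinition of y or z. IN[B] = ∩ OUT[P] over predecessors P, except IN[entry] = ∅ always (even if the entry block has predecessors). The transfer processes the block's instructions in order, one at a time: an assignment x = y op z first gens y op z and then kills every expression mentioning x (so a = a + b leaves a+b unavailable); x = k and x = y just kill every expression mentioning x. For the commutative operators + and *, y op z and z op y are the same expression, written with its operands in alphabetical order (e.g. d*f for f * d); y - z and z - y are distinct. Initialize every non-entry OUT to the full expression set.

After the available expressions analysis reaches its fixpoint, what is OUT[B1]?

Answer: {d-d}

Derivation:
Fixpoint table:
  B0:   IN={}   OUT={f-e}
  B1:   IN={f-e}   OUT={d-d}
  B2:   IN={d-d}   OUT={d-d}
  B3:   IN={d-d}   OUT={d*e, d-d, e*e}
  B4:   IN={d*e, d-d, e*e}   OUT={d+f, d-d}

Merge at B1: IN[B1] = OUT[B0] = {f-e}
Applying B1's transfer function to that IN value gives OUT[B1] (row B1 above).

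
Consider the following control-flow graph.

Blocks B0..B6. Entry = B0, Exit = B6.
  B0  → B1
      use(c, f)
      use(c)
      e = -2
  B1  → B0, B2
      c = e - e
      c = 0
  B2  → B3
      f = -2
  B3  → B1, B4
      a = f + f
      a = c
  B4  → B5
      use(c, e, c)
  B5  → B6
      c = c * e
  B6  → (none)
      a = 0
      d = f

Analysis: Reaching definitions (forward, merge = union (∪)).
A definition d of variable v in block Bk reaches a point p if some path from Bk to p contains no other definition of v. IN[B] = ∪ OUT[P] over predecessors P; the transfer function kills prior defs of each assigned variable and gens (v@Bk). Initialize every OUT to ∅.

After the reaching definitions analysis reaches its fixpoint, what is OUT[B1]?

Fixpoint table:
  B0: | IN={a@B3, c@B1, e@B0, f@B2} | OUT={a@B3, c@B1, e@B0, f@B2}
  B1: | IN={a@B3, c@B1, e@B0, f@B2} | OUT={a@B3, c@B1, e@B0, f@B2}
  B2: | IN={a@B3, c@B1, e@B0, f@B2} | OUT={a@B3, c@B1, e@B0, f@B2}
  B3: | IN={a@B3, c@B1, e@B0, f@B2} | OUT={a@B3, c@B1, e@B0, f@B2}
  B4: | IN={a@B3, c@B1, e@B0, f@B2} | OUT={a@B3, c@B1, e@B0, f@B2}
  B5: | IN={a@B3, c@B1, e@B0, f@B2} | OUT={a@B3, c@B5, e@B0, f@B2}
  B6: | IN={a@B3, c@B5, e@B0, f@B2} | OUT={a@B6, c@B5, d@B6, e@B0, f@B2}

Merge at B1: IN[B1] = OUT[B0] ⊔ OUT[B3] = {a@B3, c@B1, e@B0, f@B2}
Applying B1's transfer function to that IN value gives OUT[B1] (row B1 above).

Answer: {a@B3, c@B1, e@B0, f@B2}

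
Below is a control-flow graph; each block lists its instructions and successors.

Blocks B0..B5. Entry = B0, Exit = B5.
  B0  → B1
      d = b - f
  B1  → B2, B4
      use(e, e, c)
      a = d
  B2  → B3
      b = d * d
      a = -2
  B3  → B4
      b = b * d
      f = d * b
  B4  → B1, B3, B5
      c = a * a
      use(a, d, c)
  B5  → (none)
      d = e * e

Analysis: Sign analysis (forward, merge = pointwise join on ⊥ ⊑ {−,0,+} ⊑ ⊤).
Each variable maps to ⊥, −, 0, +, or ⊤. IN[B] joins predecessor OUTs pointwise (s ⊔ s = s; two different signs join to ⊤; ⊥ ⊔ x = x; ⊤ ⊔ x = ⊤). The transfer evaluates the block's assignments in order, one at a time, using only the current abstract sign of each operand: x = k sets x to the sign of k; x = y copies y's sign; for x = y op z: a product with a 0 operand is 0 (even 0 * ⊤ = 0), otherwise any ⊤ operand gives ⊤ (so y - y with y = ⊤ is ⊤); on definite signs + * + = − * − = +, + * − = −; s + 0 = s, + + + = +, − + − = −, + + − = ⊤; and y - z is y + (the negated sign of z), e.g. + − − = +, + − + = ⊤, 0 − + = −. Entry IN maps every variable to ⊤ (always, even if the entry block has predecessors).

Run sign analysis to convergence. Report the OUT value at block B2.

Answer: {a: -, b: ⊤, c: ⊤, d: ⊤, e: ⊤, f: ⊤}

Trace:
Per-block solution:
  B0:  IN=(all ⊤)  OUT=(all ⊤)
  B1:  IN=(all ⊤)  OUT=(all ⊤)
  B2:  IN=(all ⊤)  OUT={a:-; rest ⊤}
  B3:  IN=(all ⊤)  OUT=(all ⊤)
  B4:  IN=(all ⊤)  OUT=(all ⊤)
  B5:  IN=(all ⊤)  OUT=(all ⊤)

Merge at B2: IN[B2] = OUT[B1] = {a: ⊤, b: ⊤, c: ⊤, d: ⊤, e: ⊤, f: ⊤}
Applying B2's transfer function to that IN value gives OUT[B2] (row B2 above).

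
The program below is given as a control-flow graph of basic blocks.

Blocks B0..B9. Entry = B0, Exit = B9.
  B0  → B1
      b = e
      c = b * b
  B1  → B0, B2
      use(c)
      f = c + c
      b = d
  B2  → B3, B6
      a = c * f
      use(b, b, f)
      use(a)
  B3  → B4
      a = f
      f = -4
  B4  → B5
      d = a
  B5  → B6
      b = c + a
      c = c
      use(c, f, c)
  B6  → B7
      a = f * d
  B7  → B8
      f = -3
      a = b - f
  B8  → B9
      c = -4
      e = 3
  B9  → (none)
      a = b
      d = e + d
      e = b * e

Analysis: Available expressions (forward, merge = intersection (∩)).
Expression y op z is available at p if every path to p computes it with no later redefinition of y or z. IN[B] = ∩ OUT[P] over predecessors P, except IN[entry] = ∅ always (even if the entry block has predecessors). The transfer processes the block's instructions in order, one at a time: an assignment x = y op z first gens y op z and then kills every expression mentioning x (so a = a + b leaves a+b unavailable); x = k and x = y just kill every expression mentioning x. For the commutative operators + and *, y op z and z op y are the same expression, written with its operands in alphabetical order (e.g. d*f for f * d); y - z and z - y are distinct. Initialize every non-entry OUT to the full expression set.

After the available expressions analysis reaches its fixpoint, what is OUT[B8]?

Per-block solution:
  B0:   IN={}   OUT={b*b}
  B1:   IN={b*b}   OUT={c+c}
  B2:   IN={c+c}   OUT={c*f, c+c}
  B3:   IN={c*f, c+c}   OUT={c+c}
  B4:   IN={c+c}   OUT={c+c}
  B5:   IN={c+c}   OUT={}
  B6:   IN={}   OUT={d*f}
  B7:   IN={d*f}   OUT={b-f}
  B8:   IN={b-f}   OUT={b-f}
  B9:   IN={b-f}   OUT={b-f}

Merge at B8: IN[B8] = OUT[B7] = {b-f}
Applying B8's transfer function to that IN value gives OUT[B8] (row B8 above).

Answer: {b-f}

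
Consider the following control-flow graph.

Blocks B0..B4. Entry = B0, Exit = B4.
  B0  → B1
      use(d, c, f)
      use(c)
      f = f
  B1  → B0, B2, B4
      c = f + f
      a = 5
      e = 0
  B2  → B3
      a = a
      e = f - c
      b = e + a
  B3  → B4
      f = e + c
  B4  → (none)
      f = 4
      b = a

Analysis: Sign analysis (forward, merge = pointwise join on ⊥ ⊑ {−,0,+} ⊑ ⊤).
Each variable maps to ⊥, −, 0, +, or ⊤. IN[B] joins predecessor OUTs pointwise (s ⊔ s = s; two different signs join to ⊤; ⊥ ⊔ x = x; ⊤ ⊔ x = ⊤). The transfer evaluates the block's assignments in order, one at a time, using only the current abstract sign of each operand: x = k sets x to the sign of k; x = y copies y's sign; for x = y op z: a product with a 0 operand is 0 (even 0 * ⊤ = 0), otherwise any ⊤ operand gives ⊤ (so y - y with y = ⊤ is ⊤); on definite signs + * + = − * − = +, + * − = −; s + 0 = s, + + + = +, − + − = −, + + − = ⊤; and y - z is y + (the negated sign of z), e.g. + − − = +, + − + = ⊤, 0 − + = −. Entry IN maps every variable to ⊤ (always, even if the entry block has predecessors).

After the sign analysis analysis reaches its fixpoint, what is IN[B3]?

Answer: {a: +, b: ⊤, c: ⊤, d: ⊤, e: ⊤, f: ⊤}

Working:
Fixpoint table:
  B0:   IN=(all ⊤)   OUT=(all ⊤)
  B1:   IN=(all ⊤)   OUT={a:+, e:0; rest ⊤}
  B2:   IN={a:+, e:0; rest ⊤}   OUT={a:+; rest ⊤}
  B3:   IN={a:+; rest ⊤}   OUT={a:+; rest ⊤}
  B4:   IN={a:+; rest ⊤}   OUT={a:+, b:+, f:+; rest ⊤}

Merge at B3: IN[B3] = OUT[B2] = {a: +, b: ⊤, c: ⊤, d: ⊤, e: ⊤, f: ⊤}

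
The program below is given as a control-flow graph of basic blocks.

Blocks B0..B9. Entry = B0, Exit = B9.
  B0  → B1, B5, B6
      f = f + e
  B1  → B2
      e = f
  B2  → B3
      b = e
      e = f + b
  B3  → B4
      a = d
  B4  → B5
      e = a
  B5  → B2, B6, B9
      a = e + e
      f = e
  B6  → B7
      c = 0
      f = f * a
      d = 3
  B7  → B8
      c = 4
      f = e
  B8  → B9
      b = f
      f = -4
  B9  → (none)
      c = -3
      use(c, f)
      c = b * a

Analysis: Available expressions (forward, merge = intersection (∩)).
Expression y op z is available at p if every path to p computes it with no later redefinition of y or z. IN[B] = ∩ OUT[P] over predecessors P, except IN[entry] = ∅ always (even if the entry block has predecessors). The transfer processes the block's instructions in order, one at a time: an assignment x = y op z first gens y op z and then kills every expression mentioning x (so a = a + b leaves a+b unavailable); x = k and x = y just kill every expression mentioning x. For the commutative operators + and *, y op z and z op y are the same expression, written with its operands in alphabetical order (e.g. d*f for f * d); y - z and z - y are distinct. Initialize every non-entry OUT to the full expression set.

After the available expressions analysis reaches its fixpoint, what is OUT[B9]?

Answer: {a*b}

Working:
Fixpoint table:
  B0:   IN={}   OUT={}
  B1:   IN={}   OUT={}
  B2:   IN={}   OUT={b+f}
  B3:   IN={b+f}   OUT={b+f}
  B4:   IN={b+f}   OUT={b+f}
  B5:   IN={}   OUT={e+e}
  B6:   IN={}   OUT={}
  B7:   IN={}   OUT={}
  B8:   IN={}   OUT={}
  B9:   IN={}   OUT={a*b}

Merge at B9: IN[B9] = OUT[B5] ∩ OUT[B8] = {}
Applying B9's transfer function to that IN value gives OUT[B9] (row B9 above).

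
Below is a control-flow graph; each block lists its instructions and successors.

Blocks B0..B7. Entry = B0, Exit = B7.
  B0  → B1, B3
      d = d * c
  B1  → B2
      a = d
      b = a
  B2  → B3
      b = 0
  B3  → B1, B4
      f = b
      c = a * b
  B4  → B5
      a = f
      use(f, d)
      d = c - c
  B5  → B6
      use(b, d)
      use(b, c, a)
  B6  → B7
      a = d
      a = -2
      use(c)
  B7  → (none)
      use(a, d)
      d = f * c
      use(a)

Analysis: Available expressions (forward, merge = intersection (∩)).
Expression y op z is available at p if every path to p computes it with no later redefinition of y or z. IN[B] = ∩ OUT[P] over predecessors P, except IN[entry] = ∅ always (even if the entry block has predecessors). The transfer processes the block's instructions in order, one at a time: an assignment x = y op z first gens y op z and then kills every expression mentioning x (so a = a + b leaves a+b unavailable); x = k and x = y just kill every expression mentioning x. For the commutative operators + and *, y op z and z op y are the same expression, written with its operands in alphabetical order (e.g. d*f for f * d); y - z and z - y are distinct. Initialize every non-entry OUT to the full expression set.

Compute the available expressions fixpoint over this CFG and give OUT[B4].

Fixpoint table:
  B0:  IN={}  OUT={}
  B1:  IN={}  OUT={}
  B2:  IN={}  OUT={}
  B3:  IN={}  OUT={a*b}
  B4:  IN={a*b}  OUT={c-c}
  B5:  IN={c-c}  OUT={c-c}
  B6:  IN={c-c}  OUT={c-c}
  B7:  IN={c-c}  OUT={c*f, c-c}

Merge at B4: IN[B4] = OUT[B3] = {a*b}
Applying B4's transfer function to that IN value gives OUT[B4] (row B4 above).

Answer: {c-c}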